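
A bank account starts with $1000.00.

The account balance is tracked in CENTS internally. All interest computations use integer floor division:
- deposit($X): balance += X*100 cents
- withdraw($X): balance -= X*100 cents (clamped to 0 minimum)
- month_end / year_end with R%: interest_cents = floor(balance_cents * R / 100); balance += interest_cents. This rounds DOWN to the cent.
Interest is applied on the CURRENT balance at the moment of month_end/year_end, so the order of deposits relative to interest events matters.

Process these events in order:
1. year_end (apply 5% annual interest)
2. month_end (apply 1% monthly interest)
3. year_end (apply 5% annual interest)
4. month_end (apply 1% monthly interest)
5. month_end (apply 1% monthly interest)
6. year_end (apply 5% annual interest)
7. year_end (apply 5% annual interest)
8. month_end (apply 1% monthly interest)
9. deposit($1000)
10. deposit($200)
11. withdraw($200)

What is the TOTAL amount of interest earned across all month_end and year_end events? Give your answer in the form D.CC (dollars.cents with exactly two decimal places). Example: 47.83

After 1 (year_end (apply 5% annual interest)): balance=$1050.00 total_interest=$50.00
After 2 (month_end (apply 1% monthly interest)): balance=$1060.50 total_interest=$60.50
After 3 (year_end (apply 5% annual interest)): balance=$1113.52 total_interest=$113.52
After 4 (month_end (apply 1% monthly interest)): balance=$1124.65 total_interest=$124.65
After 5 (month_end (apply 1% monthly interest)): balance=$1135.89 total_interest=$135.89
After 6 (year_end (apply 5% annual interest)): balance=$1192.68 total_interest=$192.68
After 7 (year_end (apply 5% annual interest)): balance=$1252.31 total_interest=$252.31
After 8 (month_end (apply 1% monthly interest)): balance=$1264.83 total_interest=$264.83
After 9 (deposit($1000)): balance=$2264.83 total_interest=$264.83
After 10 (deposit($200)): balance=$2464.83 total_interest=$264.83
After 11 (withdraw($200)): balance=$2264.83 total_interest=$264.83

Answer: 264.83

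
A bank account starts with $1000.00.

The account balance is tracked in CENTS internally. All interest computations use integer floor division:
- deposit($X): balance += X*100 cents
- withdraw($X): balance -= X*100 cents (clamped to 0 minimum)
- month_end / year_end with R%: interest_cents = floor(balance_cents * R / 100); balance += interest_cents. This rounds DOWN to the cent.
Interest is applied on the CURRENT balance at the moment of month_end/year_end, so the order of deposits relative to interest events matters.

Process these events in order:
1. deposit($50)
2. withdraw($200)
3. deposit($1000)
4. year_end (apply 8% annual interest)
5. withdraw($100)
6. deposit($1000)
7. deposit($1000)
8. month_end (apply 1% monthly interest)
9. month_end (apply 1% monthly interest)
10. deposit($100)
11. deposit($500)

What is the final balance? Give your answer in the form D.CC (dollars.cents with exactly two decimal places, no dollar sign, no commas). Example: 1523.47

Answer: 4576.34

Derivation:
After 1 (deposit($50)): balance=$1050.00 total_interest=$0.00
After 2 (withdraw($200)): balance=$850.00 total_interest=$0.00
After 3 (deposit($1000)): balance=$1850.00 total_interest=$0.00
After 4 (year_end (apply 8% annual interest)): balance=$1998.00 total_interest=$148.00
After 5 (withdraw($100)): balance=$1898.00 total_interest=$148.00
After 6 (deposit($1000)): balance=$2898.00 total_interest=$148.00
After 7 (deposit($1000)): balance=$3898.00 total_interest=$148.00
After 8 (month_end (apply 1% monthly interest)): balance=$3936.98 total_interest=$186.98
After 9 (month_end (apply 1% monthly interest)): balance=$3976.34 total_interest=$226.34
After 10 (deposit($100)): balance=$4076.34 total_interest=$226.34
After 11 (deposit($500)): balance=$4576.34 total_interest=$226.34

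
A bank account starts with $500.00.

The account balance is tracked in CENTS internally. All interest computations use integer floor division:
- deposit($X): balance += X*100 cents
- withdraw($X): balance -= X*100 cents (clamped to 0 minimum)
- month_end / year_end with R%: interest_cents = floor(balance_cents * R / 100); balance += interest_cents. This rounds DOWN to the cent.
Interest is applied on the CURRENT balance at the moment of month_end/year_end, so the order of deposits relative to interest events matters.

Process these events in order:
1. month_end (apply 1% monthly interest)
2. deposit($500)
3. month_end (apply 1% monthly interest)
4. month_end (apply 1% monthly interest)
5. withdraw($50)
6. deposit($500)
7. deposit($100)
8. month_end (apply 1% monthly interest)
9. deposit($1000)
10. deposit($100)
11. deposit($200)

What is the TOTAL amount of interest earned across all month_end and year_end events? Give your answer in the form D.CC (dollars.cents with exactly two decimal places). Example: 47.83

After 1 (month_end (apply 1% monthly interest)): balance=$505.00 total_interest=$5.00
After 2 (deposit($500)): balance=$1005.00 total_interest=$5.00
After 3 (month_end (apply 1% monthly interest)): balance=$1015.05 total_interest=$15.05
After 4 (month_end (apply 1% monthly interest)): balance=$1025.20 total_interest=$25.20
After 5 (withdraw($50)): balance=$975.20 total_interest=$25.20
After 6 (deposit($500)): balance=$1475.20 total_interest=$25.20
After 7 (deposit($100)): balance=$1575.20 total_interest=$25.20
After 8 (month_end (apply 1% monthly interest)): balance=$1590.95 total_interest=$40.95
After 9 (deposit($1000)): balance=$2590.95 total_interest=$40.95
After 10 (deposit($100)): balance=$2690.95 total_interest=$40.95
After 11 (deposit($200)): balance=$2890.95 total_interest=$40.95

Answer: 40.95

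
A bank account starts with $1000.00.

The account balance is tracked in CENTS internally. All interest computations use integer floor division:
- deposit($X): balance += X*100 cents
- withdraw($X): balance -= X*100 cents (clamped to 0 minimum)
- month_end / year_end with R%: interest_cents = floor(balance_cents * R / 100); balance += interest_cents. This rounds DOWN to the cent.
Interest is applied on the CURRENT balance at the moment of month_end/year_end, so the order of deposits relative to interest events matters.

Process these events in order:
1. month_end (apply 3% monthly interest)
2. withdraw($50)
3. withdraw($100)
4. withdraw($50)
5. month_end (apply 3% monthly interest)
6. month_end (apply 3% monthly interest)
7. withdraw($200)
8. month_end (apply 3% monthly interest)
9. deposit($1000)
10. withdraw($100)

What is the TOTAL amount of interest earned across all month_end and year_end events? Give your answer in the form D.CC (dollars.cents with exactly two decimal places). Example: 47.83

Answer: 100.95

Derivation:
After 1 (month_end (apply 3% monthly interest)): balance=$1030.00 total_interest=$30.00
After 2 (withdraw($50)): balance=$980.00 total_interest=$30.00
After 3 (withdraw($100)): balance=$880.00 total_interest=$30.00
After 4 (withdraw($50)): balance=$830.00 total_interest=$30.00
After 5 (month_end (apply 3% monthly interest)): balance=$854.90 total_interest=$54.90
After 6 (month_end (apply 3% monthly interest)): balance=$880.54 total_interest=$80.54
After 7 (withdraw($200)): balance=$680.54 total_interest=$80.54
After 8 (month_end (apply 3% monthly interest)): balance=$700.95 total_interest=$100.95
After 9 (deposit($1000)): balance=$1700.95 total_interest=$100.95
After 10 (withdraw($100)): balance=$1600.95 total_interest=$100.95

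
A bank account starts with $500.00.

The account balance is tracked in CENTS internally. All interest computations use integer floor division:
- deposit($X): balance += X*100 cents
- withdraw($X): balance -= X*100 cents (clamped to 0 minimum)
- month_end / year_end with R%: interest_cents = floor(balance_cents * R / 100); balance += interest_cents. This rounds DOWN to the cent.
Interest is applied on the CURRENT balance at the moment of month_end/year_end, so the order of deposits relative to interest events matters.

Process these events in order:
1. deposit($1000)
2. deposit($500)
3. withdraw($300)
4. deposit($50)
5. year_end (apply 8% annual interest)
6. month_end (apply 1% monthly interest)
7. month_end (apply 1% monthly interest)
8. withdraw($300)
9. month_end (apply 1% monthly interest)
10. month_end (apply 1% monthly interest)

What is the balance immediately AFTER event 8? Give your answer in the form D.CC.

After 1 (deposit($1000)): balance=$1500.00 total_interest=$0.00
After 2 (deposit($500)): balance=$2000.00 total_interest=$0.00
After 3 (withdraw($300)): balance=$1700.00 total_interest=$0.00
After 4 (deposit($50)): balance=$1750.00 total_interest=$0.00
After 5 (year_end (apply 8% annual interest)): balance=$1890.00 total_interest=$140.00
After 6 (month_end (apply 1% monthly interest)): balance=$1908.90 total_interest=$158.90
After 7 (month_end (apply 1% monthly interest)): balance=$1927.98 total_interest=$177.98
After 8 (withdraw($300)): balance=$1627.98 total_interest=$177.98

Answer: 1627.98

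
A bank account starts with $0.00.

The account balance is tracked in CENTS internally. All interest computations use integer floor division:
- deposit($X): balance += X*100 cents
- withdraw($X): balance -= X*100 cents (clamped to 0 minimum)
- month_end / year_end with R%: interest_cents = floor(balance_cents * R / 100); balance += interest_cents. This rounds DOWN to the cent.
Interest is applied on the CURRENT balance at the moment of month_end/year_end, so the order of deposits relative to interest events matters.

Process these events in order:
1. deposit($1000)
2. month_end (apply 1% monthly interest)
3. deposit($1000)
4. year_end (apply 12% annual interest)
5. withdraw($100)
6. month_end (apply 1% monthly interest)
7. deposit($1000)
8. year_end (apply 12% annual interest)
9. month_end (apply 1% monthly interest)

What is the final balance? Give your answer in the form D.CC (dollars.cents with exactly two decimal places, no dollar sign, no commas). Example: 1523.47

After 1 (deposit($1000)): balance=$1000.00 total_interest=$0.00
After 2 (month_end (apply 1% monthly interest)): balance=$1010.00 total_interest=$10.00
After 3 (deposit($1000)): balance=$2010.00 total_interest=$10.00
After 4 (year_end (apply 12% annual interest)): balance=$2251.20 total_interest=$251.20
After 5 (withdraw($100)): balance=$2151.20 total_interest=$251.20
After 6 (month_end (apply 1% monthly interest)): balance=$2172.71 total_interest=$272.71
After 7 (deposit($1000)): balance=$3172.71 total_interest=$272.71
After 8 (year_end (apply 12% annual interest)): balance=$3553.43 total_interest=$653.43
After 9 (month_end (apply 1% monthly interest)): balance=$3588.96 total_interest=$688.96

Answer: 3588.96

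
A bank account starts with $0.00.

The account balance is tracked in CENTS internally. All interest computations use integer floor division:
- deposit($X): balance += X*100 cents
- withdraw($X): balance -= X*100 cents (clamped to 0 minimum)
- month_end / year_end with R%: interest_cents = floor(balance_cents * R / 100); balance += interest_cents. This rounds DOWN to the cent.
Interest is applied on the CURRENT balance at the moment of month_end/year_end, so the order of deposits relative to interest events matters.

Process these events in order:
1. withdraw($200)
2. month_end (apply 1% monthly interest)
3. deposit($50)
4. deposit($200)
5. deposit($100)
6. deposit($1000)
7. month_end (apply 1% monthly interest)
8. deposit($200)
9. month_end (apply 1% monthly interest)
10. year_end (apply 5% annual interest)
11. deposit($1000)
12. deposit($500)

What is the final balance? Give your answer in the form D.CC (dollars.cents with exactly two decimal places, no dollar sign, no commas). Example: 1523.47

After 1 (withdraw($200)): balance=$0.00 total_interest=$0.00
After 2 (month_end (apply 1% monthly interest)): balance=$0.00 total_interest=$0.00
After 3 (deposit($50)): balance=$50.00 total_interest=$0.00
After 4 (deposit($200)): balance=$250.00 total_interest=$0.00
After 5 (deposit($100)): balance=$350.00 total_interest=$0.00
After 6 (deposit($1000)): balance=$1350.00 total_interest=$0.00
After 7 (month_end (apply 1% monthly interest)): balance=$1363.50 total_interest=$13.50
After 8 (deposit($200)): balance=$1563.50 total_interest=$13.50
After 9 (month_end (apply 1% monthly interest)): balance=$1579.13 total_interest=$29.13
After 10 (year_end (apply 5% annual interest)): balance=$1658.08 total_interest=$108.08
After 11 (deposit($1000)): balance=$2658.08 total_interest=$108.08
After 12 (deposit($500)): balance=$3158.08 total_interest=$108.08

Answer: 3158.08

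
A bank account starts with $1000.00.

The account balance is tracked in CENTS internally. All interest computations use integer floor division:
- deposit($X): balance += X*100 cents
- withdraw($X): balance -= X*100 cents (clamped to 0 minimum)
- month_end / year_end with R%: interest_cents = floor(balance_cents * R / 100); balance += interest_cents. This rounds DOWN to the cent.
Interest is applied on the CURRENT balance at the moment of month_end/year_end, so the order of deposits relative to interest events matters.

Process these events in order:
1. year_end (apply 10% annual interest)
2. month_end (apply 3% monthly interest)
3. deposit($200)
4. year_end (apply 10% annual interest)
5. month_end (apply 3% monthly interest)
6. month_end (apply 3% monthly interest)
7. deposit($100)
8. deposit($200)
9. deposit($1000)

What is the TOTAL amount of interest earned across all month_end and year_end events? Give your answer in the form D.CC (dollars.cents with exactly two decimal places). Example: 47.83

After 1 (year_end (apply 10% annual interest)): balance=$1100.00 total_interest=$100.00
After 2 (month_end (apply 3% monthly interest)): balance=$1133.00 total_interest=$133.00
After 3 (deposit($200)): balance=$1333.00 total_interest=$133.00
After 4 (year_end (apply 10% annual interest)): balance=$1466.30 total_interest=$266.30
After 5 (month_end (apply 3% monthly interest)): balance=$1510.28 total_interest=$310.28
After 6 (month_end (apply 3% monthly interest)): balance=$1555.58 total_interest=$355.58
After 7 (deposit($100)): balance=$1655.58 total_interest=$355.58
After 8 (deposit($200)): balance=$1855.58 total_interest=$355.58
After 9 (deposit($1000)): balance=$2855.58 total_interest=$355.58

Answer: 355.58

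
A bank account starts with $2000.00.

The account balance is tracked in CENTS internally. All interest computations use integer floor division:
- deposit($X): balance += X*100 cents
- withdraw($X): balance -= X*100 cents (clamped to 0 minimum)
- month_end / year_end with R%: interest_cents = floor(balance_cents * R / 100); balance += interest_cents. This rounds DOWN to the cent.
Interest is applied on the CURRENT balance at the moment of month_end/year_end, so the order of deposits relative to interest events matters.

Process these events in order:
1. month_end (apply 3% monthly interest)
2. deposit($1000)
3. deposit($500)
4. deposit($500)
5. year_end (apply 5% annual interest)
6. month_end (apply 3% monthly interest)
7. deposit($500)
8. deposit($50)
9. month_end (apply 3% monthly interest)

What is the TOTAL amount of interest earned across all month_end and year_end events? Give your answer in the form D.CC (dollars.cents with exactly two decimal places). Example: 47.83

Answer: 539.11

Derivation:
After 1 (month_end (apply 3% monthly interest)): balance=$2060.00 total_interest=$60.00
After 2 (deposit($1000)): balance=$3060.00 total_interest=$60.00
After 3 (deposit($500)): balance=$3560.00 total_interest=$60.00
After 4 (deposit($500)): balance=$4060.00 total_interest=$60.00
After 5 (year_end (apply 5% annual interest)): balance=$4263.00 total_interest=$263.00
After 6 (month_end (apply 3% monthly interest)): balance=$4390.89 total_interest=$390.89
After 7 (deposit($500)): balance=$4890.89 total_interest=$390.89
After 8 (deposit($50)): balance=$4940.89 total_interest=$390.89
After 9 (month_end (apply 3% monthly interest)): balance=$5089.11 total_interest=$539.11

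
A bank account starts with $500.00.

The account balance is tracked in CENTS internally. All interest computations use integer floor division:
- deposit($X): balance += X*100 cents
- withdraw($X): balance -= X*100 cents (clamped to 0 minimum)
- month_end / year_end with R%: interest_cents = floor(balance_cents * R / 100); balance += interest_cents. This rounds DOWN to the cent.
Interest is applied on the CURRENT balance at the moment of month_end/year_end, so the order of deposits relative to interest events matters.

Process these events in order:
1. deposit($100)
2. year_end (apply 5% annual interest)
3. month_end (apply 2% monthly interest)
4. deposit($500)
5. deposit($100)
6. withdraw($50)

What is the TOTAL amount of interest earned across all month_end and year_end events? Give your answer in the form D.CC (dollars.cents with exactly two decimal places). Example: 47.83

After 1 (deposit($100)): balance=$600.00 total_interest=$0.00
After 2 (year_end (apply 5% annual interest)): balance=$630.00 total_interest=$30.00
After 3 (month_end (apply 2% monthly interest)): balance=$642.60 total_interest=$42.60
After 4 (deposit($500)): balance=$1142.60 total_interest=$42.60
After 5 (deposit($100)): balance=$1242.60 total_interest=$42.60
After 6 (withdraw($50)): balance=$1192.60 total_interest=$42.60

Answer: 42.60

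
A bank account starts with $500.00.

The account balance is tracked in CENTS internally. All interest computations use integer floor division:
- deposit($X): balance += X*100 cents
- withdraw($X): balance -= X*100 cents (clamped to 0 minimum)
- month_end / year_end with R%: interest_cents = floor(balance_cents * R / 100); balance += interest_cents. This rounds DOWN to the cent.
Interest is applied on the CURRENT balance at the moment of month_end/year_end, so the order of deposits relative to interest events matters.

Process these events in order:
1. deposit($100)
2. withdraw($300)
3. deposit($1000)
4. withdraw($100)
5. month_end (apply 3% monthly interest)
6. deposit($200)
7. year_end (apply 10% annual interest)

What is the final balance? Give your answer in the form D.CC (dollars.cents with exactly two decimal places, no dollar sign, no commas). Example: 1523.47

Answer: 1579.60

Derivation:
After 1 (deposit($100)): balance=$600.00 total_interest=$0.00
After 2 (withdraw($300)): balance=$300.00 total_interest=$0.00
After 3 (deposit($1000)): balance=$1300.00 total_interest=$0.00
After 4 (withdraw($100)): balance=$1200.00 total_interest=$0.00
After 5 (month_end (apply 3% monthly interest)): balance=$1236.00 total_interest=$36.00
After 6 (deposit($200)): balance=$1436.00 total_interest=$36.00
After 7 (year_end (apply 10% annual interest)): balance=$1579.60 total_interest=$179.60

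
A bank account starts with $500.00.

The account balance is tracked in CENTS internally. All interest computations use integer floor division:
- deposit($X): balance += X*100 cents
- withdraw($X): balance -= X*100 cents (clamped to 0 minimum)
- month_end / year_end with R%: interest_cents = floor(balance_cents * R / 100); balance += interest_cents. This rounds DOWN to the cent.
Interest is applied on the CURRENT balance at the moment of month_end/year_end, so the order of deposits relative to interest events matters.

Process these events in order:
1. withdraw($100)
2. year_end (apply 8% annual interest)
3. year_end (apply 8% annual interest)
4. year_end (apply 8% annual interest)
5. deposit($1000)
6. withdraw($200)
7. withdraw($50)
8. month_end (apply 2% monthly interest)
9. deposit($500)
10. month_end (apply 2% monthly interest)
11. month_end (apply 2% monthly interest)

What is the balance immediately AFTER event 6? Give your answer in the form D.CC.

After 1 (withdraw($100)): balance=$400.00 total_interest=$0.00
After 2 (year_end (apply 8% annual interest)): balance=$432.00 total_interest=$32.00
After 3 (year_end (apply 8% annual interest)): balance=$466.56 total_interest=$66.56
After 4 (year_end (apply 8% annual interest)): balance=$503.88 total_interest=$103.88
After 5 (deposit($1000)): balance=$1503.88 total_interest=$103.88
After 6 (withdraw($200)): balance=$1303.88 total_interest=$103.88

Answer: 1303.88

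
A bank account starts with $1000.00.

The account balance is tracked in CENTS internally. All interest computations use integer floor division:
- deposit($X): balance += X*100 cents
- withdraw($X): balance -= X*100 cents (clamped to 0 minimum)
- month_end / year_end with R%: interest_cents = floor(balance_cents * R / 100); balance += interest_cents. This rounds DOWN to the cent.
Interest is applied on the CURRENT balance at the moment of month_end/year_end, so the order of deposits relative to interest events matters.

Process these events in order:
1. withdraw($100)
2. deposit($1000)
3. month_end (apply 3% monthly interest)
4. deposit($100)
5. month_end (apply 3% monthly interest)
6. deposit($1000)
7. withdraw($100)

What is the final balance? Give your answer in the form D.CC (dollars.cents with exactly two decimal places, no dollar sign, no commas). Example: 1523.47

Answer: 3018.71

Derivation:
After 1 (withdraw($100)): balance=$900.00 total_interest=$0.00
After 2 (deposit($1000)): balance=$1900.00 total_interest=$0.00
After 3 (month_end (apply 3% monthly interest)): balance=$1957.00 total_interest=$57.00
After 4 (deposit($100)): balance=$2057.00 total_interest=$57.00
After 5 (month_end (apply 3% monthly interest)): balance=$2118.71 total_interest=$118.71
After 6 (deposit($1000)): balance=$3118.71 total_interest=$118.71
After 7 (withdraw($100)): balance=$3018.71 total_interest=$118.71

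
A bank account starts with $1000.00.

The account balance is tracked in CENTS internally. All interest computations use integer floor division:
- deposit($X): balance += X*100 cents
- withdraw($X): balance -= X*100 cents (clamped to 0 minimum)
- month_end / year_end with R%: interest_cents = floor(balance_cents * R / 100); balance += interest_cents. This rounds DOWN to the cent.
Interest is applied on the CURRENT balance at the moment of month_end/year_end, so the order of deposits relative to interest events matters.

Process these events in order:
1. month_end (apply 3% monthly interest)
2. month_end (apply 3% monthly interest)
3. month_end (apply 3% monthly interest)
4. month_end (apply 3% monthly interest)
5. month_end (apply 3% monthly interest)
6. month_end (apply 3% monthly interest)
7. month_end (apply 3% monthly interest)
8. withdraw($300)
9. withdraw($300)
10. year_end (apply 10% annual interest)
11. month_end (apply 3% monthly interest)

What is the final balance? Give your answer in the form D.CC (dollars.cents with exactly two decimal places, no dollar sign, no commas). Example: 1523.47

Answer: 713.61

Derivation:
After 1 (month_end (apply 3% monthly interest)): balance=$1030.00 total_interest=$30.00
After 2 (month_end (apply 3% monthly interest)): balance=$1060.90 total_interest=$60.90
After 3 (month_end (apply 3% monthly interest)): balance=$1092.72 total_interest=$92.72
After 4 (month_end (apply 3% monthly interest)): balance=$1125.50 total_interest=$125.50
After 5 (month_end (apply 3% monthly interest)): balance=$1159.26 total_interest=$159.26
After 6 (month_end (apply 3% monthly interest)): balance=$1194.03 total_interest=$194.03
After 7 (month_end (apply 3% monthly interest)): balance=$1229.85 total_interest=$229.85
After 8 (withdraw($300)): balance=$929.85 total_interest=$229.85
After 9 (withdraw($300)): balance=$629.85 total_interest=$229.85
After 10 (year_end (apply 10% annual interest)): balance=$692.83 total_interest=$292.83
After 11 (month_end (apply 3% monthly interest)): balance=$713.61 total_interest=$313.61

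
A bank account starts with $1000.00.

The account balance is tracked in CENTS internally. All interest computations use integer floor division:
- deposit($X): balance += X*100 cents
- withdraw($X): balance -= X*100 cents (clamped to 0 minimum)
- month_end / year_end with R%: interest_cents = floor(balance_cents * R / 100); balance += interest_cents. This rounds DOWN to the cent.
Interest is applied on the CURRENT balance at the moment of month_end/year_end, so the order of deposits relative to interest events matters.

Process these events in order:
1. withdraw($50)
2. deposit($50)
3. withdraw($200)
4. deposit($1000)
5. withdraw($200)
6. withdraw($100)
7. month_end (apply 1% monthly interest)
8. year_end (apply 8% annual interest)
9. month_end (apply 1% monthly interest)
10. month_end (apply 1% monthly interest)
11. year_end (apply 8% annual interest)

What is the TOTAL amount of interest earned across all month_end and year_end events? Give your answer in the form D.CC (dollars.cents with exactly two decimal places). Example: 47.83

After 1 (withdraw($50)): balance=$950.00 total_interest=$0.00
After 2 (deposit($50)): balance=$1000.00 total_interest=$0.00
After 3 (withdraw($200)): balance=$800.00 total_interest=$0.00
After 4 (deposit($1000)): balance=$1800.00 total_interest=$0.00
After 5 (withdraw($200)): balance=$1600.00 total_interest=$0.00
After 6 (withdraw($100)): balance=$1500.00 total_interest=$0.00
After 7 (month_end (apply 1% monthly interest)): balance=$1515.00 total_interest=$15.00
After 8 (year_end (apply 8% annual interest)): balance=$1636.20 total_interest=$136.20
After 9 (month_end (apply 1% monthly interest)): balance=$1652.56 total_interest=$152.56
After 10 (month_end (apply 1% monthly interest)): balance=$1669.08 total_interest=$169.08
After 11 (year_end (apply 8% annual interest)): balance=$1802.60 total_interest=$302.60

Answer: 302.60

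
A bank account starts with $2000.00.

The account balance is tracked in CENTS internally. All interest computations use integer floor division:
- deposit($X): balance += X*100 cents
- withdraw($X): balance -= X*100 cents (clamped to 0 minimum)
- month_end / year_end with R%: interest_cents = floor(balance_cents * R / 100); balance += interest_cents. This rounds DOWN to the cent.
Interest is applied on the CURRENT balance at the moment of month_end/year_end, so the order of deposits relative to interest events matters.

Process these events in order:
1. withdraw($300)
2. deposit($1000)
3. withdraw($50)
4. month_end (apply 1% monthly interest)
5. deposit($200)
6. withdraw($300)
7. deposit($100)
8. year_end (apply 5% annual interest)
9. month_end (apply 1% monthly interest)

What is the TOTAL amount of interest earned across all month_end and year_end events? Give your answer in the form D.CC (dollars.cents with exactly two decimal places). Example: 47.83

Answer: 188.42

Derivation:
After 1 (withdraw($300)): balance=$1700.00 total_interest=$0.00
After 2 (deposit($1000)): balance=$2700.00 total_interest=$0.00
After 3 (withdraw($50)): balance=$2650.00 total_interest=$0.00
After 4 (month_end (apply 1% monthly interest)): balance=$2676.50 total_interest=$26.50
After 5 (deposit($200)): balance=$2876.50 total_interest=$26.50
After 6 (withdraw($300)): balance=$2576.50 total_interest=$26.50
After 7 (deposit($100)): balance=$2676.50 total_interest=$26.50
After 8 (year_end (apply 5% annual interest)): balance=$2810.32 total_interest=$160.32
After 9 (month_end (apply 1% monthly interest)): balance=$2838.42 total_interest=$188.42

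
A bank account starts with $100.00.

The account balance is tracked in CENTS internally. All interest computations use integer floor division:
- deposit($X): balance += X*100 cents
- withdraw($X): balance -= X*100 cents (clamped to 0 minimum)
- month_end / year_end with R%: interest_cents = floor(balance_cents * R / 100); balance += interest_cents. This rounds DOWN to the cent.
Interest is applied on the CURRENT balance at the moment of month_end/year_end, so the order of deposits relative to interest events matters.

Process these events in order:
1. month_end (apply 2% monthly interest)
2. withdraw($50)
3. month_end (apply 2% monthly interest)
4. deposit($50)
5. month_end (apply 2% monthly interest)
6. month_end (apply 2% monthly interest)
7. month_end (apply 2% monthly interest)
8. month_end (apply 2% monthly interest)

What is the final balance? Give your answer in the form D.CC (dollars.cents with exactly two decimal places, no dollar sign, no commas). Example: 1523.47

Answer: 111.52

Derivation:
After 1 (month_end (apply 2% monthly interest)): balance=$102.00 total_interest=$2.00
After 2 (withdraw($50)): balance=$52.00 total_interest=$2.00
After 3 (month_end (apply 2% monthly interest)): balance=$53.04 total_interest=$3.04
After 4 (deposit($50)): balance=$103.04 total_interest=$3.04
After 5 (month_end (apply 2% monthly interest)): balance=$105.10 total_interest=$5.10
After 6 (month_end (apply 2% monthly interest)): balance=$107.20 total_interest=$7.20
After 7 (month_end (apply 2% monthly interest)): balance=$109.34 total_interest=$9.34
After 8 (month_end (apply 2% monthly interest)): balance=$111.52 total_interest=$11.52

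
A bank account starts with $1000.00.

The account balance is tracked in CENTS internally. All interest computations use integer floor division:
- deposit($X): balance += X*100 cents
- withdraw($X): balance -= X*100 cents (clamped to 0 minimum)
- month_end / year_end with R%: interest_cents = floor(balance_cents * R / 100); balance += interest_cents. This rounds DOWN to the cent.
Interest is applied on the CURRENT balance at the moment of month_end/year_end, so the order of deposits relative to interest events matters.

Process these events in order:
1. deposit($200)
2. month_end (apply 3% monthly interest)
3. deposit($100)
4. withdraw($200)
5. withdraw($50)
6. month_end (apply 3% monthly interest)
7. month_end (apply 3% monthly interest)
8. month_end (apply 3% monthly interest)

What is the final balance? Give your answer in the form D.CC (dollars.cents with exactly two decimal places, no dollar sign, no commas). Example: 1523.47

Answer: 1186.69

Derivation:
After 1 (deposit($200)): balance=$1200.00 total_interest=$0.00
After 2 (month_end (apply 3% monthly interest)): balance=$1236.00 total_interest=$36.00
After 3 (deposit($100)): balance=$1336.00 total_interest=$36.00
After 4 (withdraw($200)): balance=$1136.00 total_interest=$36.00
After 5 (withdraw($50)): balance=$1086.00 total_interest=$36.00
After 6 (month_end (apply 3% monthly interest)): balance=$1118.58 total_interest=$68.58
After 7 (month_end (apply 3% monthly interest)): balance=$1152.13 total_interest=$102.13
After 8 (month_end (apply 3% monthly interest)): balance=$1186.69 total_interest=$136.69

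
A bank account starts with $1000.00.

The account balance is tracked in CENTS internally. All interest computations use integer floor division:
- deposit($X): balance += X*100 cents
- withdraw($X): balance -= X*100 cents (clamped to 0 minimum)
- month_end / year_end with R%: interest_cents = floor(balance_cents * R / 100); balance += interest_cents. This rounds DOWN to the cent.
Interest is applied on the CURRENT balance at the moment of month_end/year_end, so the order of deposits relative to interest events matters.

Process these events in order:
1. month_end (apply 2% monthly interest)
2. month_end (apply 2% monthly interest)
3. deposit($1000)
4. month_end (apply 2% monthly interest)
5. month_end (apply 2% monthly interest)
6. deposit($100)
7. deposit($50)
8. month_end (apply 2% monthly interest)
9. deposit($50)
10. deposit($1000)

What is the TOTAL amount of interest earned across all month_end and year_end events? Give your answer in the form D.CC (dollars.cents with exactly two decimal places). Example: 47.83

After 1 (month_end (apply 2% monthly interest)): balance=$1020.00 total_interest=$20.00
After 2 (month_end (apply 2% monthly interest)): balance=$1040.40 total_interest=$40.40
After 3 (deposit($1000)): balance=$2040.40 total_interest=$40.40
After 4 (month_end (apply 2% monthly interest)): balance=$2081.20 total_interest=$81.20
After 5 (month_end (apply 2% monthly interest)): balance=$2122.82 total_interest=$122.82
After 6 (deposit($100)): balance=$2222.82 total_interest=$122.82
After 7 (deposit($50)): balance=$2272.82 total_interest=$122.82
After 8 (month_end (apply 2% monthly interest)): balance=$2318.27 total_interest=$168.27
After 9 (deposit($50)): balance=$2368.27 total_interest=$168.27
After 10 (deposit($1000)): balance=$3368.27 total_interest=$168.27

Answer: 168.27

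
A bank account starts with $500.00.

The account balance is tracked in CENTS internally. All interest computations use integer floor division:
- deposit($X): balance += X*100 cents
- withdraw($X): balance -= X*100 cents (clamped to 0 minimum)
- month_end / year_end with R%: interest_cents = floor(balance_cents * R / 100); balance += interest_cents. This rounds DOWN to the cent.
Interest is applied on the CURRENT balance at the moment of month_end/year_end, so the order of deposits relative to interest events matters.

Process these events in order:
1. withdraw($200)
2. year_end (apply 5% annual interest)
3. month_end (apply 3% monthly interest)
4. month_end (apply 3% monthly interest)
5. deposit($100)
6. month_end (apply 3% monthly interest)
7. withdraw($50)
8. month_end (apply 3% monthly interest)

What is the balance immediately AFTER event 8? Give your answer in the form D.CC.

After 1 (withdraw($200)): balance=$300.00 total_interest=$0.00
After 2 (year_end (apply 5% annual interest)): balance=$315.00 total_interest=$15.00
After 3 (month_end (apply 3% monthly interest)): balance=$324.45 total_interest=$24.45
After 4 (month_end (apply 3% monthly interest)): balance=$334.18 total_interest=$34.18
After 5 (deposit($100)): balance=$434.18 total_interest=$34.18
After 6 (month_end (apply 3% monthly interest)): balance=$447.20 total_interest=$47.20
After 7 (withdraw($50)): balance=$397.20 total_interest=$47.20
After 8 (month_end (apply 3% monthly interest)): balance=$409.11 total_interest=$59.11

Answer: 409.11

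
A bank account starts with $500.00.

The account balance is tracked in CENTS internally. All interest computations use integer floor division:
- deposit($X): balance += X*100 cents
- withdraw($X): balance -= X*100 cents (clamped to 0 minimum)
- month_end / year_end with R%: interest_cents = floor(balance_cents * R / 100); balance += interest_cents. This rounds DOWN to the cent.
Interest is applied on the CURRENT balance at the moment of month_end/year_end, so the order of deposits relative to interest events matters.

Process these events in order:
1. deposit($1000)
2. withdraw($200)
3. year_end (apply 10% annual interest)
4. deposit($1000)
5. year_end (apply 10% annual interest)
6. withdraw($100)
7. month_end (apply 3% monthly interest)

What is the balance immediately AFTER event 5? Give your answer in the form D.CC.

Answer: 2673.00

Derivation:
After 1 (deposit($1000)): balance=$1500.00 total_interest=$0.00
After 2 (withdraw($200)): balance=$1300.00 total_interest=$0.00
After 3 (year_end (apply 10% annual interest)): balance=$1430.00 total_interest=$130.00
After 4 (deposit($1000)): balance=$2430.00 total_interest=$130.00
After 5 (year_end (apply 10% annual interest)): balance=$2673.00 total_interest=$373.00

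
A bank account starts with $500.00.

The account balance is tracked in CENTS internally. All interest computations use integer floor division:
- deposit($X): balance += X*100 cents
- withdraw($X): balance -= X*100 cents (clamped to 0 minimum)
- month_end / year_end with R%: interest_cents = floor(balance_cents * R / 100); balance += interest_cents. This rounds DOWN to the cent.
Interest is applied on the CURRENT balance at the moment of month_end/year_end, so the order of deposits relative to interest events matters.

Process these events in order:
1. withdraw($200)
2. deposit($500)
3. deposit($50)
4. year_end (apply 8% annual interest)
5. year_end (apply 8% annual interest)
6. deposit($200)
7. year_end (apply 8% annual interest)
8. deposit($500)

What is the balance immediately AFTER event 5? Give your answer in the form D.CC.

Answer: 991.44

Derivation:
After 1 (withdraw($200)): balance=$300.00 total_interest=$0.00
After 2 (deposit($500)): balance=$800.00 total_interest=$0.00
After 3 (deposit($50)): balance=$850.00 total_interest=$0.00
After 4 (year_end (apply 8% annual interest)): balance=$918.00 total_interest=$68.00
After 5 (year_end (apply 8% annual interest)): balance=$991.44 total_interest=$141.44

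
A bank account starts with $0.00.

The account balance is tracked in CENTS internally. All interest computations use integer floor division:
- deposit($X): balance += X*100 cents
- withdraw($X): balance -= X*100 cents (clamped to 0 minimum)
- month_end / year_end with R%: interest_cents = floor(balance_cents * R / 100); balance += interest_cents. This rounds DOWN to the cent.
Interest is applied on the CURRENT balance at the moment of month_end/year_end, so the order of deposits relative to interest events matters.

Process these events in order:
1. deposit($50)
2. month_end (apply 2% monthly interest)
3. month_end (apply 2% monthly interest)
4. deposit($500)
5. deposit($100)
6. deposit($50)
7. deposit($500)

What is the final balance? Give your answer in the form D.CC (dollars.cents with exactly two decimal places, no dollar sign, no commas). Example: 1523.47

Answer: 1202.02

Derivation:
After 1 (deposit($50)): balance=$50.00 total_interest=$0.00
After 2 (month_end (apply 2% monthly interest)): balance=$51.00 total_interest=$1.00
After 3 (month_end (apply 2% monthly interest)): balance=$52.02 total_interest=$2.02
After 4 (deposit($500)): balance=$552.02 total_interest=$2.02
After 5 (deposit($100)): balance=$652.02 total_interest=$2.02
After 6 (deposit($50)): balance=$702.02 total_interest=$2.02
After 7 (deposit($500)): balance=$1202.02 total_interest=$2.02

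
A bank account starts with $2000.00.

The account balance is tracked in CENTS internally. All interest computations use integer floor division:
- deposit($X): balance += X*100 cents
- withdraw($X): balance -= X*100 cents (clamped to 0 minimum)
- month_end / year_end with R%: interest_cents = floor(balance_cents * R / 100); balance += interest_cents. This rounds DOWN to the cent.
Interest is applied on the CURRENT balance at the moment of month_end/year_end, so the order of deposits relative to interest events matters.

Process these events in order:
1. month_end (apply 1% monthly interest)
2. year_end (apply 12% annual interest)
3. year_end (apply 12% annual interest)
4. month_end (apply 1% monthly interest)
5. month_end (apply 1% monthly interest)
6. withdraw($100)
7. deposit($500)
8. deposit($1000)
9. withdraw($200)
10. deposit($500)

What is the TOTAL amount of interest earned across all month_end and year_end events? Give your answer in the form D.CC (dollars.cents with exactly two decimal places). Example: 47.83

Answer: 584.80

Derivation:
After 1 (month_end (apply 1% monthly interest)): balance=$2020.00 total_interest=$20.00
After 2 (year_end (apply 12% annual interest)): balance=$2262.40 total_interest=$262.40
After 3 (year_end (apply 12% annual interest)): balance=$2533.88 total_interest=$533.88
After 4 (month_end (apply 1% monthly interest)): balance=$2559.21 total_interest=$559.21
After 5 (month_end (apply 1% monthly interest)): balance=$2584.80 total_interest=$584.80
After 6 (withdraw($100)): balance=$2484.80 total_interest=$584.80
After 7 (deposit($500)): balance=$2984.80 total_interest=$584.80
After 8 (deposit($1000)): balance=$3984.80 total_interest=$584.80
After 9 (withdraw($200)): balance=$3784.80 total_interest=$584.80
After 10 (deposit($500)): balance=$4284.80 total_interest=$584.80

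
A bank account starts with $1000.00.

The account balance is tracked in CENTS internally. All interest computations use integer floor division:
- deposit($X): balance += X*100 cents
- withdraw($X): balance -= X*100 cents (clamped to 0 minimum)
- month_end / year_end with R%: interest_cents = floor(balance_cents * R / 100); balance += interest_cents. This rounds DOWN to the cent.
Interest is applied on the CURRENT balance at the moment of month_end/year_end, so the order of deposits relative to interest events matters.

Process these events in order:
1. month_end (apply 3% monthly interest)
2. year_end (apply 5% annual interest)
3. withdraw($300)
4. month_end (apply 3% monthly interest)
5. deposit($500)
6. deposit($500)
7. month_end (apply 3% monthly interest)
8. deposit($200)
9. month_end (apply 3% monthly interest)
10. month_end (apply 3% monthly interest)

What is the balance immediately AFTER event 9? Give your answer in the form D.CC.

Answer: 2120.85

Derivation:
After 1 (month_end (apply 3% monthly interest)): balance=$1030.00 total_interest=$30.00
After 2 (year_end (apply 5% annual interest)): balance=$1081.50 total_interest=$81.50
After 3 (withdraw($300)): balance=$781.50 total_interest=$81.50
After 4 (month_end (apply 3% monthly interest)): balance=$804.94 total_interest=$104.94
After 5 (deposit($500)): balance=$1304.94 total_interest=$104.94
After 6 (deposit($500)): balance=$1804.94 total_interest=$104.94
After 7 (month_end (apply 3% monthly interest)): balance=$1859.08 total_interest=$159.08
After 8 (deposit($200)): balance=$2059.08 total_interest=$159.08
After 9 (month_end (apply 3% monthly interest)): balance=$2120.85 total_interest=$220.85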